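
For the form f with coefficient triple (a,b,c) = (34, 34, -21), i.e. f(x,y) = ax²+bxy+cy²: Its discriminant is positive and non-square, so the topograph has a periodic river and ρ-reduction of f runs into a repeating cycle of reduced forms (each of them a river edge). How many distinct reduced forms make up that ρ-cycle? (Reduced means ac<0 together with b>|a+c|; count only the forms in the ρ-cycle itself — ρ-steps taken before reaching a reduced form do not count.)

D = 4012, ⌊√D⌋ = 63
river: ρ → (-21,50,18)
river: ρ → (18,58,-9)
river: ρ → (-9,50,42)
river: ρ → (42,34,-17)
river: ρ → (-17,34,42)
river: ρ → (42,50,-9)
river: ρ → (-9,58,18)
river: ρ → (18,50,-21)
river: ρ → (-21,34,34)
river: ρ → (34,34,-21)
ρ-cycle length = 10 (tail of 0 descent steps not counted)

10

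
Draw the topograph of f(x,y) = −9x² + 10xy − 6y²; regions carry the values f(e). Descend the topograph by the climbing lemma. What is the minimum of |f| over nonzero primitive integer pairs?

translate: b→8 (≡-10 mod 18), so (9,-10,6)→(9,8,5)
flip: (9,8,5)→(5,-8,9)
translate: b→2 (≡-8 mod 10), so (5,-8,9)→(5,2,6)
reduced (well bottom): (5,2,6) with a≤c, −a<b≤a
well minimum |f| = |-5| = 5 (negative-definite)

5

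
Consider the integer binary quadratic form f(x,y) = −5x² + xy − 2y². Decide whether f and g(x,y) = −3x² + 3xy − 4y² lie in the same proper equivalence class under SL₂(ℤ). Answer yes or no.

D₁ = -39, D₂ = -39
f is negative-definite; reduce −f:
−f: flip: (5,-1,2)→(2,1,5)
−f: reduced (well bottom): (2,1,5) with a≤c, −a<b≤a
flip sign back: reduced form of f is (-2,-1,-5)
g is negative-definite; reduce −g:
−g: translate: b→3 (≡-3 mod 6), so (3,-3,4)→(3,3,4)
−g: reduced (well bottom): (3,3,4) with a≤c, −a<b≤a
flip sign back: reduced form of g is (-3,-3,-4)
reduced forms (-2, -1, -5) vs (-3, -3, -4) ⇒ inequivalent

no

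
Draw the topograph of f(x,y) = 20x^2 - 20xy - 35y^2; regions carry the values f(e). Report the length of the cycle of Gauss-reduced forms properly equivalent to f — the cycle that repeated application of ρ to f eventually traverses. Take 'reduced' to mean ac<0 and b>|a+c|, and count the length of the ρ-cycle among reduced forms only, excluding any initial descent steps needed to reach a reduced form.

D = 3200, ⌊√D⌋ = 56
descent: ρ → (-35,20,20)  [lands on river]
river: ρ → (20,20,-35)
river: ρ → (-35,50,5)
river: ρ → (5,50,-35)
ρ-cycle length = 4 (tail of 1 descent step not counted)

4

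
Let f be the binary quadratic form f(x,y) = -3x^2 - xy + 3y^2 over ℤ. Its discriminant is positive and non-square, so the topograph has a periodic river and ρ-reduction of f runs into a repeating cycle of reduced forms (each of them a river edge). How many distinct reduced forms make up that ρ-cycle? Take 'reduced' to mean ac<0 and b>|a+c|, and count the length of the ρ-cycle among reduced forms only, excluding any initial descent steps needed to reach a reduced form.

D = 37, ⌊√D⌋ = 6
descent: ρ → (3,1,-3)  [lands on river]
river: ρ → (-3,5,1)
river: ρ → (1,5,-3)
river: ρ → (-3,1,3)
river: ρ → (3,5,-1)
river: ρ → (-1,5,3)
ρ-cycle length = 6 (tail of 1 descent step not counted)

6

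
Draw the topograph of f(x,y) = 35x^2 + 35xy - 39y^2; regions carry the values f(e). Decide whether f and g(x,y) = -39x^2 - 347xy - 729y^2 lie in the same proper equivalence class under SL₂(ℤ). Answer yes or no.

D₁ = 6685, D₂ = 6685
river cycle of f (length 6): (-39, 43, 31), (31, 81, -1), (-1, 81, 31), (31, 43, -39), (-39, 35, 35), (35, 35, -39)
river cycle of g (length 6): (-39, 43, 31), (31, 81, -1), (-1, 81, 31), (31, 43, -39), (-39, 35, 35), (35, 35, -39)
cycles coincide ⇒ equivalent

yes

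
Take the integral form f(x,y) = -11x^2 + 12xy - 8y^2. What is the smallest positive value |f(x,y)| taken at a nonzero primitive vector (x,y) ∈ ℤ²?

translate: b→10 (≡-12 mod 22), so (11,-12,8)→(11,10,7)
flip: (11,10,7)→(7,-10,11)
translate: b→4 (≡-10 mod 14), so (7,-10,11)→(7,4,8)
reduced (well bottom): (7,4,8) with a≤c, −a<b≤a
well minimum |f| = |-7| = 7 (negative-definite)

7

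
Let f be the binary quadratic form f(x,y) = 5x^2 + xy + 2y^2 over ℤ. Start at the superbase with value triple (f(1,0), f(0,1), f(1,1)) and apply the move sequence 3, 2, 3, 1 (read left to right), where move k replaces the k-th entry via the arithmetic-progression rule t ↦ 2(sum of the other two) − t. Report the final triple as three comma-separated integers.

start (5,2,8) = (f(1,0),f(0,1),f(1,1))
replace slot 3: 2·(5+2) − 8 = 6 → (5,2,6)
replace slot 2: 2·(5+6) − 2 = 20 → (5,20,6)
replace slot 3: 2·(5+20) − 6 = 44 → (5,20,44)
replace slot 1: 2·(20+44) − 5 = 123 → (123,20,44)

123,20,44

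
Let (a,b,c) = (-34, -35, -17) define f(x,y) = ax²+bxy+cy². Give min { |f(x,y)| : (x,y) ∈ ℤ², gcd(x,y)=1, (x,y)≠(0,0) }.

translate: b→-33 (≡35 mod 68), so (34,35,17)→(34,-33,16)
flip: (34,-33,16)→(16,33,34)
translate: b→1 (≡33 mod 32), so (16,33,34)→(16,1,17)
reduced (well bottom): (16,1,17) with a≤c, −a<b≤a
well minimum |f| = |-16| = 16 (negative-definite)

16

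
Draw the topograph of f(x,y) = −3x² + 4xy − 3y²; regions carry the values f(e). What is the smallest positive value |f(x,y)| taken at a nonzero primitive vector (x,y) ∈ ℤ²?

translate: b→2 (≡-4 mod 6), so (3,-4,3)→(3,2,2)
flip: (3,2,2)→(2,-2,3)
translate: b→2 (≡-2 mod 4), so (2,-2,3)→(2,2,3)
reduced (well bottom): (2,2,3) with a≤c, −a<b≤a
well minimum |f| = |-2| = 2 (negative-definite)

2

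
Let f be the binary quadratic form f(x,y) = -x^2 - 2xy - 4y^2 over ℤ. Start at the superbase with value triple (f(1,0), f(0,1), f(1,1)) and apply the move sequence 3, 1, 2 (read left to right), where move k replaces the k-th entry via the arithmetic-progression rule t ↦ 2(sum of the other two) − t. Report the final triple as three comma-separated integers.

start (-1,-4,-7) = (f(1,0),f(0,1),f(1,1))
replace slot 3: 2·((-1)+(-4)) − (-7) = -3 → (-1,-4,-3)
replace slot 1: 2·((-4)+(-3)) − (-1) = -13 → (-13,-4,-3)
replace slot 2: 2·((-13)+(-3)) − (-4) = -28 → (-13,-28,-3)

-13,-28,-3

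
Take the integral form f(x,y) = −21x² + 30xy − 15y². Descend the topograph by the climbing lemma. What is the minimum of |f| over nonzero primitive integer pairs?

translate: b→12 (≡-30 mod 42), so (21,-30,15)→(21,12,6)
flip: (21,12,6)→(6,-12,21)
translate: b→0 (≡-12 mod 12), so (6,-12,21)→(6,0,15)
reduced (well bottom): (6,0,15) with a≤c, −a<b≤a
well minimum |f| = |-6| = 6 (negative-definite)

6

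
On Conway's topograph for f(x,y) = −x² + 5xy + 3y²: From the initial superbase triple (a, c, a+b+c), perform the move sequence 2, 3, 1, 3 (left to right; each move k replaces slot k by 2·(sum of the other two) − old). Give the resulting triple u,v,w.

start (-1,3,7) = (f(1,0),f(0,1),f(1,1))
replace slot 2: 2·((-1)+7) − 3 = 9 → (-1,9,7)
replace slot 3: 2·((-1)+9) − 7 = 9 → (-1,9,9)
replace slot 1: 2·(9+9) − (-1) = 37 → (37,9,9)
replace slot 3: 2·(37+9) − 9 = 83 → (37,9,83)

37,9,83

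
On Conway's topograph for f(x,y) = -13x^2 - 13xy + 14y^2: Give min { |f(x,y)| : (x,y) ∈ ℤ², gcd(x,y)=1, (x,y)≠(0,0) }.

descent: ρ → (14,13,-13)  [lands on river]
river: ρ → (-13,13,14)
river: ρ → (14,15,-12)
river: ρ → (-12,9,17)
river: ρ → (17,25,-4)
river: ρ → (-4,23,23)
river: ρ → (23,23,-4)
river: ρ → (-4,25,17)
river: ρ → (17,9,-12)
river: ρ → (-12,15,14)
closes: descent 1, river 10
min |a| on river = 4

4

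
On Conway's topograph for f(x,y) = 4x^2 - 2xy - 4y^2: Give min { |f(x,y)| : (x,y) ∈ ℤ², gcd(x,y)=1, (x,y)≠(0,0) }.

descent: ρ → (-4,2,4)  [lands on river]
river: ρ → (4,6,-2)
river: ρ → (-2,6,4)
river: ρ → (4,2,-4)
river: ρ → (-4,6,2)
river: ρ → (2,6,-4)
closes: descent 1, river 6
min |a| on river = 2

2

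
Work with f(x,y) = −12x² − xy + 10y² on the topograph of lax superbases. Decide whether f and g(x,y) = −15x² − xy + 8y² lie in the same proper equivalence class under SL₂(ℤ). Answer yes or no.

D₁ = 481, D₂ = 481
river cycle of f (length 30): (10, 21, -1), (-1, 21, 10), (10, 19, -3), (-3, 17, 16), (16, 15, -4), (-4, 17, 12), (12, 7, -9), (-9, 11, 10), (10, 9, -10), (-10, 11, 9), … (20 more)
river cycle of g (length 26): (8, 17, -6), (-6, 19, 5), (5, 21, -2), (-2, 19, 15), (15, 11, -6), (-6, 13, 13), (13, 13, -6), (-6, 11, 15), (15, 19, -2), (-2, 21, 5), … (16 more)
cycles differ ⇒ inequivalent

no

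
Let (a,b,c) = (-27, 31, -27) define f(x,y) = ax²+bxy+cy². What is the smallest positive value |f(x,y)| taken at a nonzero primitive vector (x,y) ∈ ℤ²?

translate: b→23 (≡-31 mod 54), so (27,-31,27)→(27,23,23)
flip: (27,23,23)→(23,-23,27)
translate: b→23 (≡-23 mod 46), so (23,-23,27)→(23,23,27)
reduced (well bottom): (23,23,27) with a≤c, −a<b≤a
well minimum |f| = |-23| = 23 (negative-definite)

23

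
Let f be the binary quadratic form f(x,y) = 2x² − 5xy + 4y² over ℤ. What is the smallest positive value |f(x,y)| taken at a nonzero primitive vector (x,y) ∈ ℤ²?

translate: b→-1 (≡-5 mod 4), so (2,-5,4)→(2,-1,1)
flip: (2,-1,1)→(1,1,2)
reduced (well bottom): (1,1,2) with a≤c, −a<b≤a
well minimum = a = 1

1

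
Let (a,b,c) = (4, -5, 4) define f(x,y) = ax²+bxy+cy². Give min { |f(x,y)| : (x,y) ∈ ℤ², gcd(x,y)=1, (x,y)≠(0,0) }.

translate: b→3 (≡-5 mod 8), so (4,-5,4)→(4,3,3)
flip: (4,3,3)→(3,-3,4)
translate: b→3 (≡-3 mod 6), so (3,-3,4)→(3,3,4)
reduced (well bottom): (3,3,4) with a≤c, −a<b≤a
well minimum = a = 3

3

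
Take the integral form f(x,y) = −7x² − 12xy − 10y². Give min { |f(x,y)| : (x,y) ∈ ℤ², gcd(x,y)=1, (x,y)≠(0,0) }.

translate: b→-2 (≡12 mod 14), so (7,12,10)→(7,-2,5)
flip: (7,-2,5)→(5,2,7)
reduced (well bottom): (5,2,7) with a≤c, −a<b≤a
well minimum |f| = |-5| = 5 (negative-definite)

5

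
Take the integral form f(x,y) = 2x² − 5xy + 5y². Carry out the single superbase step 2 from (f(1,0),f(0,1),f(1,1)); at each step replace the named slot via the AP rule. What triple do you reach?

start (2,5,2) = (f(1,0),f(0,1),f(1,1))
replace slot 2: 2·(2+2) − 5 = 3 → (2,3,2)

2,3,2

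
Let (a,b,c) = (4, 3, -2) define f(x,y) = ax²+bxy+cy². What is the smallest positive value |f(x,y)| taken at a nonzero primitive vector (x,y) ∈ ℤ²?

river: ρ → (-2,5,2)
river: ρ → (2,3,-4)
river: ρ → (-4,5,1)
river: ρ → (1,5,-4)
river: ρ → (-4,3,2)
river: ρ → (2,5,-2)
river: ρ → (-2,3,4)
river: ρ → (4,5,-1)
river: ρ → (-1,5,4)
river: ρ → (4,3,-2)
closes: descent 0, river 10
min |a| on river = 1

1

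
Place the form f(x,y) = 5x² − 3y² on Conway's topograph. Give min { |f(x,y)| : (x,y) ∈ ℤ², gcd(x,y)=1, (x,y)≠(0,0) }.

descent: ρ → (-3,6,2)  [lands on river]
river: ρ → (2,6,-3)
closes: descent 1, river 2
min |a| on river = 2

2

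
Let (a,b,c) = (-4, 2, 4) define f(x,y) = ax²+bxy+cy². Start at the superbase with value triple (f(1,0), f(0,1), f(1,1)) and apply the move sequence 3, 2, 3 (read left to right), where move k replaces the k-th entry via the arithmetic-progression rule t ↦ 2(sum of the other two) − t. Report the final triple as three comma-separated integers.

start (-4,4,2) = (f(1,0),f(0,1),f(1,1))
replace slot 3: 2·((-4)+4) − 2 = -2 → (-4,4,-2)
replace slot 2: 2·((-4)+(-2)) − 4 = -16 → (-4,-16,-2)
replace slot 3: 2·((-4)+(-16)) − (-2) = -38 → (-4,-16,-38)

-4,-16,-38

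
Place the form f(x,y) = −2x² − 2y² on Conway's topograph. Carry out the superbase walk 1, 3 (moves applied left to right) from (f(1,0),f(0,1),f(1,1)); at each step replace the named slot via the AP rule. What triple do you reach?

start (-2,-2,-4) = (f(1,0),f(0,1),f(1,1))
replace slot 1: 2·((-2)+(-4)) − (-2) = -10 → (-10,-2,-4)
replace slot 3: 2·((-10)+(-2)) − (-4) = -20 → (-10,-2,-20)

-10,-2,-20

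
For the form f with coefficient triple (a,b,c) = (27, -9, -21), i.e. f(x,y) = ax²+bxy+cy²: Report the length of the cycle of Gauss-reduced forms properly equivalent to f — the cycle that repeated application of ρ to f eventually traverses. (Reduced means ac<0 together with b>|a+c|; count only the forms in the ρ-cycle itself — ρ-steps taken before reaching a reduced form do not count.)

D = 2349, ⌊√D⌋ = 48
descent: ρ → (-21,9,27)  [lands on river]
river: ρ → (27,45,-3)
river: ρ → (-3,45,27)
river: ρ → (27,9,-21)
river: ρ → (-21,33,15)
river: ρ → (15,27,-27)
river: ρ → (-27,27,15)
river: ρ → (15,33,-21)
ρ-cycle length = 8 (tail of 1 descent step not counted)

8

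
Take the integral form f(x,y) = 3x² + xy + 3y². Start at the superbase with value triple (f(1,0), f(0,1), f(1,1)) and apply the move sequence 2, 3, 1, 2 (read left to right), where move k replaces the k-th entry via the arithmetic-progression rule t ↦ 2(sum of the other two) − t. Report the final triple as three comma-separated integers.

start (3,3,7) = (f(1,0),f(0,1),f(1,1))
replace slot 2: 2·(3+7) − 3 = 17 → (3,17,7)
replace slot 3: 2·(3+17) − 7 = 33 → (3,17,33)
replace slot 1: 2·(17+33) − 3 = 97 → (97,17,33)
replace slot 2: 2·(97+33) − 17 = 243 → (97,243,33)

97,243,33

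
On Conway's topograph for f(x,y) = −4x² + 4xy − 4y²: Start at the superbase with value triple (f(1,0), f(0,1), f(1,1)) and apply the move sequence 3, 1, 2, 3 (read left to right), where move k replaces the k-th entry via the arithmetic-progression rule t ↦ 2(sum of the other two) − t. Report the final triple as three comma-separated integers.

start (-4,-4,-4) = (f(1,0),f(0,1),f(1,1))
replace slot 3: 2·((-4)+(-4)) − (-4) = -12 → (-4,-4,-12)
replace slot 1: 2·((-4)+(-12)) − (-4) = -28 → (-28,-4,-12)
replace slot 2: 2·((-28)+(-12)) − (-4) = -76 → (-28,-76,-12)
replace slot 3: 2·((-28)+(-76)) − (-12) = -196 → (-28,-76,-196)

-28,-76,-196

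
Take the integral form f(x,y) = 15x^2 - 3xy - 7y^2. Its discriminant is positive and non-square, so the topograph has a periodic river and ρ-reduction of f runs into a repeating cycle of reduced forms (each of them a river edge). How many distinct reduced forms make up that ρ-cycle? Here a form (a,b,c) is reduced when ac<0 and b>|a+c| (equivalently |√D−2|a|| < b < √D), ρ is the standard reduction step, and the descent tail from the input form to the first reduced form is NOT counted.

D = 429, ⌊√D⌋ = 20
descent: ρ → (-7,17,5)  [lands on river]
river: ρ → (5,13,-13)
river: ρ → (-13,13,5)
river: ρ → (5,17,-7)
river: ρ → (-7,11,11)
river: ρ → (11,11,-7)
ρ-cycle length = 6 (tail of 1 descent step not counted)

6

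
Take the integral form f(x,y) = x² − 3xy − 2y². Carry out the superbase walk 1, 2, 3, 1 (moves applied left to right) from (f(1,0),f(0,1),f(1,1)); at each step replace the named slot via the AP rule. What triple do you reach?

start (1,-2,-4) = (f(1,0),f(0,1),f(1,1))
replace slot 1: 2·((-2)+(-4)) − 1 = -13 → (-13,-2,-4)
replace slot 2: 2·((-13)+(-4)) − (-2) = -32 → (-13,-32,-4)
replace slot 3: 2·((-13)+(-32)) − (-4) = -86 → (-13,-32,-86)
replace slot 1: 2·((-32)+(-86)) − (-13) = -223 → (-223,-32,-86)

-223,-32,-86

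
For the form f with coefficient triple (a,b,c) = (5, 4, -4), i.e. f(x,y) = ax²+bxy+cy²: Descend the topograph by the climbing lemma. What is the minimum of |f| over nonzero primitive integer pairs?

river: ρ → (-4,4,5)
river: ρ → (5,6,-3)
river: ρ → (-3,6,5)
river: ρ → (5,4,-4)
closes: descent 0, river 4
min |a| on river = 3

3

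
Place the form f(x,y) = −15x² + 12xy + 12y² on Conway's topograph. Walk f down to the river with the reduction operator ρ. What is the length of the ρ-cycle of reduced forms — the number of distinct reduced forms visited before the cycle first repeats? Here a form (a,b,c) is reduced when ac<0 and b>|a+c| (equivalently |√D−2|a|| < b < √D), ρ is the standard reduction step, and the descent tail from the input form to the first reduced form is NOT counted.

D = 864, ⌊√D⌋ = 29
river: ρ → (12,12,-15)
river: ρ → (-15,18,9)
river: ρ → (9,18,-15)
river: ρ → (-15,12,12)
ρ-cycle length = 4 (tail of 0 descent steps not counted)

4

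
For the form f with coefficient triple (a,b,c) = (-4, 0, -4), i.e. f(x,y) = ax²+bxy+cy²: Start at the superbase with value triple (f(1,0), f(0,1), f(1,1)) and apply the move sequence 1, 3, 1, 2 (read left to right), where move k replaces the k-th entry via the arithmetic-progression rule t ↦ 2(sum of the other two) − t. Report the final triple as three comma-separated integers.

start (-4,-4,-8) = (f(1,0),f(0,1),f(1,1))
replace slot 1: 2·((-4)+(-8)) − (-4) = -20 → (-20,-4,-8)
replace slot 3: 2·((-20)+(-4)) − (-8) = -40 → (-20,-4,-40)
replace slot 1: 2·((-4)+(-40)) − (-20) = -68 → (-68,-4,-40)
replace slot 2: 2·((-68)+(-40)) − (-4) = -212 → (-68,-212,-40)

-68,-212,-40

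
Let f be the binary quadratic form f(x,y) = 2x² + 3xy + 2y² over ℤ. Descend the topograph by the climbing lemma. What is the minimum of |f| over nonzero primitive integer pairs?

translate: b→-1 (≡3 mod 4), so (2,3,2)→(2,-1,1)
flip: (2,-1,1)→(1,1,2)
reduced (well bottom): (1,1,2) with a≤c, −a<b≤a
well minimum = a = 1

1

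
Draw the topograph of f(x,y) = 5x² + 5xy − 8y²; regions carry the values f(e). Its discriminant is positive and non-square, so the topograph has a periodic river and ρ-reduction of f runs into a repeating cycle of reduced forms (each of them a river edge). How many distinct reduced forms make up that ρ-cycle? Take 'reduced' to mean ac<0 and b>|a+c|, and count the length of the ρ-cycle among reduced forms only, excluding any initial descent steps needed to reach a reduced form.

D = 185, ⌊√D⌋ = 13
river: ρ → (-8,11,2)
river: ρ → (2,13,-2)
river: ρ → (-2,11,8)
river: ρ → (8,5,-5)
river: ρ → (-5,5,8)
river: ρ → (8,11,-2)
river: ρ → (-2,13,2)
river: ρ → (2,11,-8)
river: ρ → (-8,5,5)
river: ρ → (5,5,-8)
ρ-cycle length = 10 (tail of 0 descent steps not counted)

10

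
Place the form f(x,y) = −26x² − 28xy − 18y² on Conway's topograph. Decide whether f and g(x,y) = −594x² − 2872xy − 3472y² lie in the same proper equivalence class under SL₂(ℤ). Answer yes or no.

D₁ = -1088, D₂ = -1088
f is negative-definite; reduce −f:
−f: translate: b→-24 (≡28 mod 52), so (26,28,18)→(26,-24,16)
−f: flip: (26,-24,16)→(16,24,26)
−f: translate: b→-8 (≡24 mod 32), so (16,24,26)→(16,-8,18)
−f: reduced (well bottom): (16,-8,18) with a≤c, −a<b≤a
flip sign back: reduced form of f is (-16,8,-18)
g is negative-definite; reduce −g:
−g: translate: b→496 (≡2872 mod 1188), so (594,2872,3472)→(594,496,104)
−g: flip: (594,496,104)→(104,-496,594)
−g: translate: b→-80 (≡-496 mod 208), so (104,-496,594)→(104,-80,18)
−g: flip: (104,-80,18)→(18,80,104)
−g: translate: b→8 (≡80 mod 36), so (18,80,104)→(18,8,16)
−g: flip: (18,8,16)→(16,-8,18)
−g: reduced (well bottom): (16,-8,18) with a≤c, −a<b≤a
flip sign back: reduced form of g is (-16,8,-18)
reduced forms (-16, 8, -18) vs (-16, 8, -18) ⇒ equivalent

yes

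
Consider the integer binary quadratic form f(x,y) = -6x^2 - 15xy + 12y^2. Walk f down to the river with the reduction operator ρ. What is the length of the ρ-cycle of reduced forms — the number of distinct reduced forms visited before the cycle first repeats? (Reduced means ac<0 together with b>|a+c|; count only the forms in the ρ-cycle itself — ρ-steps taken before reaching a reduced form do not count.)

D = 513, ⌊√D⌋ = 22
descent: ρ → (12,15,-6)  [lands on river]
river: ρ → (-6,21,3)
river: ρ → (3,21,-6)
river: ρ → (-6,15,12)
river: ρ → (12,9,-9)
river: ρ → (-9,9,12)
ρ-cycle length = 6 (tail of 1 descent step not counted)

6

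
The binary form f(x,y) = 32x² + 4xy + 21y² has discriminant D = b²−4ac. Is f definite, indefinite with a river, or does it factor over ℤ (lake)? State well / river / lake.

D = b²−4ac = 4² − 4·32·21 = -2672
D < 0 ⇒ definite ⇒ every region one sign ⇒ single well

well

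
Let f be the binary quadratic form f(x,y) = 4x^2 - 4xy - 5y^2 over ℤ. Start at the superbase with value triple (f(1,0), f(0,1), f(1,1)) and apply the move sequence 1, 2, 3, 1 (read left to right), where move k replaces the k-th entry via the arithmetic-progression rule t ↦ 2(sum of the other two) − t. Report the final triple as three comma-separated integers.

start (4,-5,-5) = (f(1,0),f(0,1),f(1,1))
replace slot 1: 2·((-5)+(-5)) − 4 = -24 → (-24,-5,-5)
replace slot 2: 2·((-24)+(-5)) − (-5) = -53 → (-24,-53,-5)
replace slot 3: 2·((-24)+(-53)) − (-5) = -149 → (-24,-53,-149)
replace slot 1: 2·((-53)+(-149)) − (-24) = -380 → (-380,-53,-149)

-380,-53,-149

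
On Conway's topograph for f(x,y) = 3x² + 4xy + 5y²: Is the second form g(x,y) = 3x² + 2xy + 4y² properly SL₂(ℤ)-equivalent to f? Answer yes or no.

D₁ = -44, D₂ = -44
f: translate: b→-2 (≡4 mod 6), so (3,4,5)→(3,-2,4)
f: reduced (well bottom): (3,-2,4) with a≤c, −a<b≤a
g: reduced (well bottom): (3,2,4) with a≤c, −a<b≤a
reduced forms (3, -2, 4) vs (3, 2, 4) ⇒ inequivalent

no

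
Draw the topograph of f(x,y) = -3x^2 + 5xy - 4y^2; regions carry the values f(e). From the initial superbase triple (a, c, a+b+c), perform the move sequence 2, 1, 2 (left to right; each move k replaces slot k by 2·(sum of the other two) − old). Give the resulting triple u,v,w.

start (-3,-4,-2) = (f(1,0),f(0,1),f(1,1))
replace slot 2: 2·((-3)+(-2)) − (-4) = -6 → (-3,-6,-2)
replace slot 1: 2·((-6)+(-2)) − (-3) = -13 → (-13,-6,-2)
replace slot 2: 2·((-13)+(-2)) − (-6) = -24 → (-13,-24,-2)

-13,-24,-2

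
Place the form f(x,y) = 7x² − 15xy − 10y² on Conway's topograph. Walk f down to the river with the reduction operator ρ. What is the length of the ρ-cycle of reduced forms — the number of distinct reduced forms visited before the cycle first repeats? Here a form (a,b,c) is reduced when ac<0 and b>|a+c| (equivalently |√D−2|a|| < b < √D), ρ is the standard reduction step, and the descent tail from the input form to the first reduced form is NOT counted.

D = 505, ⌊√D⌋ = 22
descent: ρ → (-10,15,7)  [lands on river]
river: ρ → (7,13,-12)
river: ρ → (-12,11,8)
river: ρ → (8,21,-2)
river: ρ → (-2,19,18)
river: ρ → (18,17,-3)
river: ρ → (-3,19,12)
river: ρ → (12,5,-10)
ρ-cycle length = 8 (tail of 1 descent step not counted)

8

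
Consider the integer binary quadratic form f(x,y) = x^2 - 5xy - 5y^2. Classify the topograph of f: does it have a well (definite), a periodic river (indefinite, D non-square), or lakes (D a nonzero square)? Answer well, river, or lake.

D = b²−4ac = (-5)² − 4·1·(-5) = 45
D > 0 non-square ⇒ indefinite ⇒ periodic river

river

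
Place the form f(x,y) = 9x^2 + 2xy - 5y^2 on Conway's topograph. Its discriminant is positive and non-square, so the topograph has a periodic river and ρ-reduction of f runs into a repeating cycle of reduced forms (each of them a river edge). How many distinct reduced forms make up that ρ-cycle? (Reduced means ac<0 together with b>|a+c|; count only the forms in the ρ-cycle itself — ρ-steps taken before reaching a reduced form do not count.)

D = 184, ⌊√D⌋ = 13
descent: ρ → (-5,8,6)  [lands on river]
river: ρ → (6,4,-7)
river: ρ → (-7,10,3)
river: ρ → (3,8,-10)
river: ρ → (-10,12,1)
river: ρ → (1,12,-10)
river: ρ → (-10,8,3)
river: ρ → (3,10,-7)
river: ρ → (-7,4,6)
river: ρ → (6,8,-5)
river: ρ → (-5,12,2)
river: ρ → (2,12,-5)
ρ-cycle length = 12 (tail of 1 descent step not counted)

12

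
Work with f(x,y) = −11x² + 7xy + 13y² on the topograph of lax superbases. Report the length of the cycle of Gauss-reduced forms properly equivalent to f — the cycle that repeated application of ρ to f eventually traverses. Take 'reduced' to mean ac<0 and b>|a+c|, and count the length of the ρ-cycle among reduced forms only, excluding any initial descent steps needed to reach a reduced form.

D = 621, ⌊√D⌋ = 24
river: ρ → (13,19,-5)
river: ρ → (-5,21,9)
river: ρ → (9,15,-11)
river: ρ → (-11,7,13)
ρ-cycle length = 4 (tail of 0 descent steps not counted)

4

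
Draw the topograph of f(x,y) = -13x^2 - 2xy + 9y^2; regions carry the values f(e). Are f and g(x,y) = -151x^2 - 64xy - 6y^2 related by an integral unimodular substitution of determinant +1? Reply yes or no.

D₁ = 472, D₂ = 472
river cycle of f (length 10): (9, 20, -2), (-2, 20, 9), (9, 16, -6), (-6, 20, 3), (3, 16, -18), (-18, 20, 1), (1, 20, -18), (-18, 16, 3), (3, 20, -6), (-6, 16, 9)
river cycle of g (length 10): (-6, 16, 9), (9, 20, -2), (-2, 20, 9), (9, 16, -6), (-6, 20, 3), (3, 16, -18), (-18, 20, 1), (1, 20, -18), (-18, 16, 3), (3, 20, -6)
cycles coincide ⇒ equivalent

yes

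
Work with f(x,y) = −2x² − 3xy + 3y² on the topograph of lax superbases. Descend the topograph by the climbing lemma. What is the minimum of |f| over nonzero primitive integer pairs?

descent: ρ → (3,3,-2)  [lands on river]
river: ρ → (-2,5,1)
river: ρ → (1,5,-2)
river: ρ → (-2,3,3)
closes: descent 1, river 4
min |a| on river = 1

1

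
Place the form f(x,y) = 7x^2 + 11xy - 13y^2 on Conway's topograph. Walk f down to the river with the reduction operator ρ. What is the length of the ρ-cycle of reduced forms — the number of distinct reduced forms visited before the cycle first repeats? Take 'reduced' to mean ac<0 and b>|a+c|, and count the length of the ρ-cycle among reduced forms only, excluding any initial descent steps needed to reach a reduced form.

D = 485, ⌊√D⌋ = 22
river: ρ → (-13,15,5)
river: ρ → (5,15,-13)
river: ρ → (-13,11,7)
river: ρ → (7,17,-7)
river: ρ → (-7,11,13)
river: ρ → (13,15,-5)
river: ρ → (-5,15,13)
river: ρ → (13,11,-7)
river: ρ → (-7,17,7)
river: ρ → (7,11,-13)
ρ-cycle length = 10 (tail of 0 descent steps not counted)

10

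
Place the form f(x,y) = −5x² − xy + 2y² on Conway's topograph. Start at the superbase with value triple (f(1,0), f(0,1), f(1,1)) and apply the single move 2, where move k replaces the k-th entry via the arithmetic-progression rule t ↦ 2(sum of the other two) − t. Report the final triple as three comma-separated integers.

start (-5,2,-4) = (f(1,0),f(0,1),f(1,1))
replace slot 2: 2·((-5)+(-4)) − 2 = -20 → (-5,-20,-4)

-5,-20,-4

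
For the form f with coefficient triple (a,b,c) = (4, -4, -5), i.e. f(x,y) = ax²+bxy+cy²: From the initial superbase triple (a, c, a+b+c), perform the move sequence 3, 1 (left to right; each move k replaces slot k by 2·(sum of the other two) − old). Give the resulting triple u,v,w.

start (4,-5,-5) = (f(1,0),f(0,1),f(1,1))
replace slot 3: 2·(4+(-5)) − (-5) = 3 → (4,-5,3)
replace slot 1: 2·((-5)+3) − 4 = -8 → (-8,-5,3)

-8,-5,3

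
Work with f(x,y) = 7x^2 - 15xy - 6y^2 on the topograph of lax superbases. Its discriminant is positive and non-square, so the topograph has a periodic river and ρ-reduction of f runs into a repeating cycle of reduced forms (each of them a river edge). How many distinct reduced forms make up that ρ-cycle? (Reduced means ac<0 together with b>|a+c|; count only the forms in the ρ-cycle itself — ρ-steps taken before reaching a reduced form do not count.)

D = 393, ⌊√D⌋ = 19
descent: ρ → (-6,15,7)  [lands on river]
river: ρ → (7,13,-8)
river: ρ → (-8,19,1)
river: ρ → (1,19,-8)
river: ρ → (-8,13,7)
river: ρ → (7,15,-6)
river: ρ → (-6,9,13)
river: ρ → (13,17,-2)
river: ρ → (-2,19,4)
river: ρ → (4,13,-14)
river: ρ → (-14,15,3)
river: ρ → (3,15,-14)
river: ρ → (-14,13,4)
river: ρ → (4,19,-2)
river: ρ → (-2,17,13)
river: ρ → (13,9,-6)
ρ-cycle length = 16 (tail of 1 descent step not counted)

16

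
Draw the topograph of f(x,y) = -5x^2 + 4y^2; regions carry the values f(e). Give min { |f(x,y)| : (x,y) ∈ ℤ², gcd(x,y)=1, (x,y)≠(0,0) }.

descent: ρ → (4,8,-1)  [lands on river]
river: ρ → (-1,8,4)
closes: descent 1, river 2
min |a| on river = 1

1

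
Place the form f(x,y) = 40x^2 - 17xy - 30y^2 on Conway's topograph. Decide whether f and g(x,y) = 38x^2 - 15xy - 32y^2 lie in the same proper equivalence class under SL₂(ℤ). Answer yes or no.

D₁ = 5089, D₂ = 5089
river cycle of f (length 32): (-30, 17, 40), (40, 63, -7), (-7, 63, 40), (40, 17, -30), (-30, 43, 27), (27, 65, -8), (-8, 63, 35), (35, 7, -36), (-36, 65, 6), (6, 67, -25), … (22 more)
river cycle of g (length 36): (-32, 15, 38), (38, 61, -9), (-9, 65, 24), (24, 31, -43), (-43, 55, 12), (12, 65, -18), (-18, 43, 45), (45, 47, -16), (-16, 49, 42), (42, 35, -23), … (26 more)
cycles differ ⇒ inequivalent

no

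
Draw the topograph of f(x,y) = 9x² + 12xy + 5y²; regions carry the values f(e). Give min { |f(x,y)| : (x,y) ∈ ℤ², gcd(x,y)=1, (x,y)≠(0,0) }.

translate: b→-6 (≡12 mod 18), so (9,12,5)→(9,-6,2)
flip: (9,-6,2)→(2,6,9)
translate: b→2 (≡6 mod 4), so (2,6,9)→(2,2,5)
reduced (well bottom): (2,2,5) with a≤c, −a<b≤a
well minimum = a = 2

2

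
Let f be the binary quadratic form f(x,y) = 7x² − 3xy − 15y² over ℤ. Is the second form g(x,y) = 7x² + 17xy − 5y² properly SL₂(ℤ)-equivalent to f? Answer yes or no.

D₁ = 429, D₂ = 429
river cycle of f (length 6): (7, 11, -11), (-11, 11, 7), (7, 17, -5), (-5, 13, 13), (13, 13, -5), (-5, 17, 7)
river cycle of g (length 6): (-5, 13, 13), (13, 13, -5), (-5, 17, 7), (7, 11, -11), (-11, 11, 7), (7, 17, -5)
cycles coincide ⇒ equivalent

yes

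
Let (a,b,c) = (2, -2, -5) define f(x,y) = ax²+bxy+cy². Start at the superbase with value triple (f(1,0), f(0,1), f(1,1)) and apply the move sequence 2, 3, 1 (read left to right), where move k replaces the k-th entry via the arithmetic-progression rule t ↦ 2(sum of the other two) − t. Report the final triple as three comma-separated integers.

start (2,-5,-5) = (f(1,0),f(0,1),f(1,1))
replace slot 2: 2·(2+(-5)) − (-5) = -1 → (2,-1,-5)
replace slot 3: 2·(2+(-1)) − (-5) = 7 → (2,-1,7)
replace slot 1: 2·((-1)+7) − 2 = 10 → (10,-1,7)

10,-1,7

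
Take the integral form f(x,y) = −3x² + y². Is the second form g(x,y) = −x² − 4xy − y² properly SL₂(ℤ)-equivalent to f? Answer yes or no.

D₁ = 12, D₂ = 12
river cycle of f (length 2): (1, 2, -2), (-2, 2, 1)
river cycle of g (length 2): (-1, 2, 2), (2, 2, -1)
cycles differ ⇒ inequivalent

no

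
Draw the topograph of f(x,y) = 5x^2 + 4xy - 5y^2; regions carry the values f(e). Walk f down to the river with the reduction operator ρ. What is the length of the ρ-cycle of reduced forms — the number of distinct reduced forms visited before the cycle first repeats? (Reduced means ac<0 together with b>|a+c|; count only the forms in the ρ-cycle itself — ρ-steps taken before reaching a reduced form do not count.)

D = 116, ⌊√D⌋ = 10
river: ρ → (-5,6,4)
river: ρ → (4,10,-1)
river: ρ → (-1,10,4)
river: ρ → (4,6,-5)
river: ρ → (-5,4,5)
river: ρ → (5,6,-4)
river: ρ → (-4,10,1)
river: ρ → (1,10,-4)
river: ρ → (-4,6,5)
river: ρ → (5,4,-5)
ρ-cycle length = 10 (tail of 0 descent steps not counted)

10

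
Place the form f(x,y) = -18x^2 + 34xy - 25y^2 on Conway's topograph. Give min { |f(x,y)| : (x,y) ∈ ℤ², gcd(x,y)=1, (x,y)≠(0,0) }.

translate: b→2 (≡-34 mod 36), so (18,-34,25)→(18,2,9)
flip: (18,2,9)→(9,-2,18)
reduced (well bottom): (9,-2,18) with a≤c, −a<b≤a
well minimum |f| = |-9| = 9 (negative-definite)

9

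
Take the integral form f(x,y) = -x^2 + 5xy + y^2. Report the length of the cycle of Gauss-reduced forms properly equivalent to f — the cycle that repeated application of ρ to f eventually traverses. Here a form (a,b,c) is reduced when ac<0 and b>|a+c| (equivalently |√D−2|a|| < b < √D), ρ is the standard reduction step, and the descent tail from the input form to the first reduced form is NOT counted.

D = 29, ⌊√D⌋ = 5
river: ρ → (1,5,-1)
river: ρ → (-1,5,1)
ρ-cycle length = 2 (tail of 0 descent steps not counted)

2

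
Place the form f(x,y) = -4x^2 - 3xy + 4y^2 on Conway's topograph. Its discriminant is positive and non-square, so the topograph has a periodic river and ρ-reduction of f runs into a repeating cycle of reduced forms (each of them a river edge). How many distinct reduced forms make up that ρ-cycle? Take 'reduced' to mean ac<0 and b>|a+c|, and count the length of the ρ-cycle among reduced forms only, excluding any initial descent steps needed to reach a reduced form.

D = 73, ⌊√D⌋ = 8
descent: ρ → (4,3,-4)  [lands on river]
river: ρ → (-4,5,3)
river: ρ → (3,7,-2)
river: ρ → (-2,5,6)
river: ρ → (6,7,-1)
river: ρ → (-1,7,6)
river: ρ → (6,5,-2)
river: ρ → (-2,7,3)
river: ρ → (3,5,-4)
river: ρ → (-4,3,4)
river: ρ → (4,5,-3)
river: ρ → (-3,7,2)
river: ρ → (2,5,-6)
river: ρ → (-6,7,1)
river: ρ → (1,7,-6)
river: ρ → (-6,5,2)
river: ρ → (2,7,-3)
river: ρ → (-3,5,4)
ρ-cycle length = 18 (tail of 1 descent step not counted)

18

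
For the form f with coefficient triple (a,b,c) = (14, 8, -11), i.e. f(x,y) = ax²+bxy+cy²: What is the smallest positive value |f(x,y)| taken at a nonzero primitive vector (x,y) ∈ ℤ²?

river: ρ → (-11,14,11)
river: ρ → (11,8,-14)
river: ρ → (-14,20,5)
river: ρ → (5,20,-14)
river: ρ → (-14,8,11)
river: ρ → (11,14,-11)
river: ρ → (-11,8,14)
river: ρ → (14,20,-5)
river: ρ → (-5,20,14)
river: ρ → (14,8,-11)
closes: descent 0, river 10
min |a| on river = 5

5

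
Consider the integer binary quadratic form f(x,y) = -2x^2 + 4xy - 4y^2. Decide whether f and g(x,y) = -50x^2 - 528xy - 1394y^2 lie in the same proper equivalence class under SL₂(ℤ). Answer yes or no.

D₁ = -16, D₂ = -16
f is negative-definite; reduce −f:
−f: translate: b→0 (≡-4 mod 4), so (2,-4,4)→(2,0,2)
−f: reduced (well bottom): (2,0,2) with a≤c, −a<b≤a
flip sign back: reduced form of f is (-2,0,-2)
g is negative-definite; reduce −g:
−g: translate: b→28 (≡528 mod 100), so (50,528,1394)→(50,28,4)
−g: flip: (50,28,4)→(4,-28,50)
−g: translate: b→4 (≡-28 mod 8), so (4,-28,50)→(4,4,2)
−g: flip: (4,4,2)→(2,-4,4)
−g: translate: b→0 (≡-4 mod 4), so (2,-4,4)→(2,0,2)
−g: reduced (well bottom): (2,0,2) with a≤c, −a<b≤a
flip sign back: reduced form of g is (-2,0,-2)
reduced forms (-2, 0, -2) vs (-2, 0, -2) ⇒ equivalent

yes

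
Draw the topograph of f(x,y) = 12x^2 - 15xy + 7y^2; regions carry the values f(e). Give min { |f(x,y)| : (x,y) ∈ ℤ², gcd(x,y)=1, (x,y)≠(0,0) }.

translate: b→9 (≡-15 mod 24), so (12,-15,7)→(12,9,4)
flip: (12,9,4)→(4,-9,12)
translate: b→-1 (≡-9 mod 8), so (4,-9,12)→(4,-1,7)
reduced (well bottom): (4,-1,7) with a≤c, −a<b≤a
well minimum = a = 4

4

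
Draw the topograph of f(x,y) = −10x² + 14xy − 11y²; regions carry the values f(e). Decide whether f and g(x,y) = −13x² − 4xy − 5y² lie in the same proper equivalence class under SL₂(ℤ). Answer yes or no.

D₁ = -244, D₂ = -244
f is negative-definite; reduce −f:
−f: translate: b→6 (≡-14 mod 20), so (10,-14,11)→(10,6,7)
−f: flip: (10,6,7)→(7,-6,10)
−f: reduced (well bottom): (7,-6,10) with a≤c, −a<b≤a
flip sign back: reduced form of f is (-7,6,-10)
g is negative-definite; reduce −g:
−g: flip: (13,4,5)→(5,-4,13)
−g: reduced (well bottom): (5,-4,13) with a≤c, −a<b≤a
flip sign back: reduced form of g is (-5,4,-13)
reduced forms (-7, 6, -10) vs (-5, 4, -13) ⇒ inequivalent

no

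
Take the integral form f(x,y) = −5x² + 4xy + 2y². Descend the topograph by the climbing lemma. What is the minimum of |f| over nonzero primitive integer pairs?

river: ρ → (2,4,-5)
river: ρ → (-5,6,1)
river: ρ → (1,6,-5)
river: ρ → (-5,4,2)
closes: descent 0, river 4
min |a| on river = 1

1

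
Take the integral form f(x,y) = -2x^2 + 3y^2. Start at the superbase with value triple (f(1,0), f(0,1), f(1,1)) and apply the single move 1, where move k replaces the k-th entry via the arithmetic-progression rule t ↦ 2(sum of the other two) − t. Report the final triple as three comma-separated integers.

start (-2,3,1) = (f(1,0),f(0,1),f(1,1))
replace slot 1: 2·(3+1) − (-2) = 10 → (10,3,1)

10,3,1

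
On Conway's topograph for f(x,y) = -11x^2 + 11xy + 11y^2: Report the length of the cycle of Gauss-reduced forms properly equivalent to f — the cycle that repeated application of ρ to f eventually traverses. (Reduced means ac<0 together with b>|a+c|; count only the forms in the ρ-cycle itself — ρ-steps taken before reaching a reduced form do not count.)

D = 605, ⌊√D⌋ = 24
river: ρ → (11,11,-11)
river: ρ → (-11,11,11)
ρ-cycle length = 2 (tail of 0 descent steps not counted)

2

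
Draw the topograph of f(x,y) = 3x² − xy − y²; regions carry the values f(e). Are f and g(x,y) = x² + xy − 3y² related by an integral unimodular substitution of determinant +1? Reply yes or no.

D₁ = 13, D₂ = 13
river cycle of f (length 2): (-1, 3, 1), (1, 3, -1)
river cycle of g (length 2): (1, 3, -1), (-1, 3, 1)
cycles coincide ⇒ equivalent

yes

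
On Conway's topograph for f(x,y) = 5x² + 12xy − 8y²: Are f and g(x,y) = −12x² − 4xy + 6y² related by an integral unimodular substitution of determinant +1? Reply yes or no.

D₁ = 304, D₂ = 304
river cycle of f (length 12): (-8, 4, 9), (9, 14, -3), (-3, 16, 4), (4, 16, -3), (-3, 14, 9), (9, 4, -8), (-8, 12, 5), (5, 8, -12), (-12, 16, 1), (1, 16, -12), … (2 more)
river cycle of g (length 6): (6, 16, -2), (-2, 16, 6), (6, 8, -10), (-10, 12, 4), (4, 12, -10), (-10, 8, 6)
cycles differ ⇒ inequivalent

no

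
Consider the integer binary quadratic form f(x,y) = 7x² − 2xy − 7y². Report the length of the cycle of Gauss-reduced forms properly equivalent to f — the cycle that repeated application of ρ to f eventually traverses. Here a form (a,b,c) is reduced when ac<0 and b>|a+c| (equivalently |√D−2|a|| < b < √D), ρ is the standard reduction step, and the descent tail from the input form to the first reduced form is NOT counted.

D = 200, ⌊√D⌋ = 14
descent: ρ → (-7,2,7)  [lands on river]
river: ρ → (7,12,-2)
river: ρ → (-2,12,7)
river: ρ → (7,2,-7)
river: ρ → (-7,12,2)
river: ρ → (2,12,-7)
ρ-cycle length = 6 (tail of 1 descent step not counted)

6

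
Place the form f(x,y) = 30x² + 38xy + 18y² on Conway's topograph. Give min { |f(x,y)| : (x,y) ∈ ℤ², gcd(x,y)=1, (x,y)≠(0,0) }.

translate: b→-22 (≡38 mod 60), so (30,38,18)→(30,-22,10)
flip: (30,-22,10)→(10,22,30)
translate: b→2 (≡22 mod 20), so (10,22,30)→(10,2,18)
reduced (well bottom): (10,2,18) with a≤c, −a<b≤a
well minimum = a = 10

10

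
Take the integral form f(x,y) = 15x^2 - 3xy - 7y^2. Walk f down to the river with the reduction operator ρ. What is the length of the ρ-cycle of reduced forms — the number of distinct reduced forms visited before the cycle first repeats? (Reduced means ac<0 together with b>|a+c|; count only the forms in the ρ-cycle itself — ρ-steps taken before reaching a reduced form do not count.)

D = 429, ⌊√D⌋ = 20
descent: ρ → (-7,17,5)  [lands on river]
river: ρ → (5,13,-13)
river: ρ → (-13,13,5)
river: ρ → (5,17,-7)
river: ρ → (-7,11,11)
river: ρ → (11,11,-7)
ρ-cycle length = 6 (tail of 1 descent step not counted)

6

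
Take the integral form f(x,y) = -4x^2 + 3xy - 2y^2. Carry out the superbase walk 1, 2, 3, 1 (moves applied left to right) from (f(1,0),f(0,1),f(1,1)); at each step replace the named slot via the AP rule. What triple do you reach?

start (-4,-2,-3) = (f(1,0),f(0,1),f(1,1))
replace slot 1: 2·((-2)+(-3)) − (-4) = -6 → (-6,-2,-3)
replace slot 2: 2·((-6)+(-3)) − (-2) = -16 → (-6,-16,-3)
replace slot 3: 2·((-6)+(-16)) − (-3) = -41 → (-6,-16,-41)
replace slot 1: 2·((-16)+(-41)) − (-6) = -108 → (-108,-16,-41)

-108,-16,-41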